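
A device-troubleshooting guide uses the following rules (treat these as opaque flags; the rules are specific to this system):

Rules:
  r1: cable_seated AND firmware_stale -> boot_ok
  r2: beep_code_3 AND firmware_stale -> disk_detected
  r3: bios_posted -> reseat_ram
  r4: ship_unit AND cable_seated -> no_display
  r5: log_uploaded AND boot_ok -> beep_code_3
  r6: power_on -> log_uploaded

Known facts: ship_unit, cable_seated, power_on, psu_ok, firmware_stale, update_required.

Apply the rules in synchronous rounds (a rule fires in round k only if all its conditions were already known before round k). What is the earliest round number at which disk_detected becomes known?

3

Round 1 — r1, r4, r6, derive boot_ok, no_display, log_uploaded.
Round 2 — r5, derive beep_code_3.
Round 3 — r2, derive disk_detected.
disk_detected first appears in round 3.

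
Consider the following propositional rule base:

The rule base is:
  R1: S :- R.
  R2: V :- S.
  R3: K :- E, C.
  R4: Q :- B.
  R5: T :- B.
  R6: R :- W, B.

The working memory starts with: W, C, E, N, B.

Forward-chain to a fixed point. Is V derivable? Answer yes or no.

Round 1: R3 [K :- E, C.]; R4 [Q :- B.]; R5 [T :- B.]; R6 [R :- W, B.]. New: K, Q, T, R.
Round 2: R1 [S :- R.]. New: S.
Round 3: R2 [V :- S.]. New: V.
V appears in round 3, so it is derivable.

yes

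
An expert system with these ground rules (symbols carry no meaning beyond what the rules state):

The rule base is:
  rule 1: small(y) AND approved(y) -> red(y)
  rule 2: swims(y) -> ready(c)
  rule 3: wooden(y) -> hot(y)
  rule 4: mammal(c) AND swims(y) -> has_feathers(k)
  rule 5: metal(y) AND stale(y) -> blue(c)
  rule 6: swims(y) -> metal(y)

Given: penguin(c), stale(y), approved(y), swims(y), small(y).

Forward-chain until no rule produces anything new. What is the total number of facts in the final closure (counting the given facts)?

9

Round 1: rule 1 [small(y) AND approved(y) -> red(y)]; rule 2 [swims(y) -> ready(c)]; rule 6 [swims(y) -> metal(y)]. Adds red(y), ready(c), metal(y).
Round 2: rule 5 [metal(y) AND stale(y) -> blue(c)]. Adds blue(c).
Closure: {approved(y), blue(c), metal(y), penguin(c), ready(c), red(y), small(y), stale(y), swims(y)} — 9 facts.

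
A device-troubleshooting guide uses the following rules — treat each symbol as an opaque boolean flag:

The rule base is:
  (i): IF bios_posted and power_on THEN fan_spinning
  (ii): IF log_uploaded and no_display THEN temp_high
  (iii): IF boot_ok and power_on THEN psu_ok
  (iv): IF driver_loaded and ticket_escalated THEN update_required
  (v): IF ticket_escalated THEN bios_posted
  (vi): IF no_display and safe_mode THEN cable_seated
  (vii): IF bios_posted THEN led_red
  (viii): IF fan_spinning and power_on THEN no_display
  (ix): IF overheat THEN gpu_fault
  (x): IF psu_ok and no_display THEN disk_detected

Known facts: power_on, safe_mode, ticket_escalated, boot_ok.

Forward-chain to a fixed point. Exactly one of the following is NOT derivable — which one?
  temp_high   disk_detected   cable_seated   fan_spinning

Round 1 — (iii), (v), derive psu_ok, bios_posted.
Round 2 — (i), (vii), derive fan_spinning, led_red.
Round 3 — (viii), derive no_display.
Round 4 — (vi), (x), derive cable_seated, disk_detected.
Derived: disk_detected (round 4), cable_seated (round 4), fan_spinning (round 2). temp_high never appears in any round.

temp_high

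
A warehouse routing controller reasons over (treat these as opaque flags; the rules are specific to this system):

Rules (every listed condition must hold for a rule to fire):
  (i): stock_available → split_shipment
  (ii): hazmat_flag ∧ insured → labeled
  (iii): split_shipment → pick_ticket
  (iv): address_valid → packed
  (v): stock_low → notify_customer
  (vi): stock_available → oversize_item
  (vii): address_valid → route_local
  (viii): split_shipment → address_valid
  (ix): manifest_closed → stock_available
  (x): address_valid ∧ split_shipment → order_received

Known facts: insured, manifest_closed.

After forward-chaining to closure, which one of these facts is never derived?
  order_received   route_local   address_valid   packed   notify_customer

Round 1: (ix) [manifest_closed → stock_available]. Adds stock_available.
Round 2: (i) [stock_available → split_shipment]; (vi) [stock_available → oversize_item]. Adds split_shipment, oversize_item.
Round 3: (iii) [split_shipment → pick_ticket]; (viii) [split_shipment → address_valid]. Adds pick_ticket, address_valid.
Round 4: (iv) [address_valid → packed]; (vii) [address_valid → route_local]; (x) [address_valid ∧ split_shipment → order_received]. Adds packed, route_local, order_received.
Derived: packed (round 4), address_valid (round 3), order_received (round 4), route_local (round 4). notify_customer never appears in any round.

notify_customer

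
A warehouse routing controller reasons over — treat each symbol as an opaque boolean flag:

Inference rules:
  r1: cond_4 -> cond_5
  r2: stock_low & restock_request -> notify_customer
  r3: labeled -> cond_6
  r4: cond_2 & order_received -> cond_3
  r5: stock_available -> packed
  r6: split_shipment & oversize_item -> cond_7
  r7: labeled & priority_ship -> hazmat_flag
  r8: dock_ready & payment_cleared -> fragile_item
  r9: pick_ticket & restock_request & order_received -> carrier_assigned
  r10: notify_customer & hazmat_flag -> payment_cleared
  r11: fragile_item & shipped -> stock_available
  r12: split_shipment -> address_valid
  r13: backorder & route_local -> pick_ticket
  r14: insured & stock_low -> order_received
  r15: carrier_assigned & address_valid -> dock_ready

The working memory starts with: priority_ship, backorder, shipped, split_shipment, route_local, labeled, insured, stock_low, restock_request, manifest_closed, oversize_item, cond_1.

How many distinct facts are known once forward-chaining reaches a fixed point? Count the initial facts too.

Round 1: r2 [stock_low & restock_request -> notify_customer]; r3 [labeled -> cond_6]; r6 [split_shipment & oversize_item -> cond_7]; r7 [labeled & priority_ship -> hazmat_flag]; r12 [split_shipment -> address_valid]; r13 [backorder & route_local -> pick_ticket]; r14 [insured & stock_low -> order_received]. New: notify_customer, cond_6, cond_7, hazmat_flag, address_valid, pick_ticket, order_received.
Round 2: r9 [pick_ticket & restock_request & order_received -> carrier_assigned]; r10 [notify_customer & hazmat_flag -> payment_cleared]. New: carrier_assigned, payment_cleared.
Round 3: r15 [carrier_assigned & address_valid -> dock_ready]. New: dock_ready.
Round 4: r8 [dock_ready & payment_cleared -> fragile_item]. New: fragile_item.
Round 5: r11 [fragile_item & shipped -> stock_available]. New: stock_available.
Round 6: r5 [stock_available -> packed]. New: packed.
Closure: {address_valid, backorder, carrier_assigned, cond_1, cond_6, cond_7, dock_ready, fragile_item, hazmat_flag, insured, labeled, manifest_closed, notify_customer, order_received, oversize_item, packed, payment_cleared, pick_ticket, priority_ship, restock_request, route_local, shipped, split_shipment, stock_available, stock_low} — 25 facts.

25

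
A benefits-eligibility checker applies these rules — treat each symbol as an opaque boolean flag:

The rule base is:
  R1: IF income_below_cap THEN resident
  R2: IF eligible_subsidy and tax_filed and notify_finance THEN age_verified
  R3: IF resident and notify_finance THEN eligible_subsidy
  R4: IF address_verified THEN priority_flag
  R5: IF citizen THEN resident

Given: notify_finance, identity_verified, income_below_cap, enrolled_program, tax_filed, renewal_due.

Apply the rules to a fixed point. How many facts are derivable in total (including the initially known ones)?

Round 1: R1 [IF income_below_cap THEN resident]. Adds resident.
Round 2: R3 [IF resident and notify_finance THEN eligible_subsidy]. Adds eligible_subsidy.
Round 3: R2 [IF eligible_subsidy and tax_filed and notify_finance THEN age_verified]. Adds age_verified.
Closure: {age_verified, eligible_subsidy, enrolled_program, identity_verified, income_below_cap, notify_finance, renewal_due, resident, tax_filed} — 9 facts.

9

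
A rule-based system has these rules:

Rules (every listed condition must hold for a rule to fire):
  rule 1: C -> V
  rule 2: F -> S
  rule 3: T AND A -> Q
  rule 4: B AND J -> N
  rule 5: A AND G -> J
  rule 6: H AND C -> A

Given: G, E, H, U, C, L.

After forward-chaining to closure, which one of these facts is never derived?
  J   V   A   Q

Q

Round 1 — rule 1, rule 6, derive V, A.
Round 2 — rule 5, derive J.
Derived: A (round 1), J (round 2), V (round 1). Q never appears in any round.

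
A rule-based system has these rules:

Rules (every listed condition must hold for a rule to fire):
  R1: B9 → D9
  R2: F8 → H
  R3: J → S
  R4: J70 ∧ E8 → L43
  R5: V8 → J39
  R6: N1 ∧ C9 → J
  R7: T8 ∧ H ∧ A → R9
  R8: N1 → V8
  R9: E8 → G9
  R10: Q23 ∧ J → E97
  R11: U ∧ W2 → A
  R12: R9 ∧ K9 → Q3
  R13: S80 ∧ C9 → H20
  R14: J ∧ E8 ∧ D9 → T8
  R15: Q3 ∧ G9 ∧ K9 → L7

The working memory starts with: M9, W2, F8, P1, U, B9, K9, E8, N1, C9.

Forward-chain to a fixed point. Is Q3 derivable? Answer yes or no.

yes

Round 1 fires R1, R2, R6, R8, R9, R11, giving D9, H, J, V8, G9, A.
Round 2 fires R3, R5, R14, giving S, J39, T8.
Round 3 fires R7, giving R9.
Round 4 fires R12, giving Q3.
Round 5 fires R15, giving L7.
Q3 appears in round 4, so it is derivable.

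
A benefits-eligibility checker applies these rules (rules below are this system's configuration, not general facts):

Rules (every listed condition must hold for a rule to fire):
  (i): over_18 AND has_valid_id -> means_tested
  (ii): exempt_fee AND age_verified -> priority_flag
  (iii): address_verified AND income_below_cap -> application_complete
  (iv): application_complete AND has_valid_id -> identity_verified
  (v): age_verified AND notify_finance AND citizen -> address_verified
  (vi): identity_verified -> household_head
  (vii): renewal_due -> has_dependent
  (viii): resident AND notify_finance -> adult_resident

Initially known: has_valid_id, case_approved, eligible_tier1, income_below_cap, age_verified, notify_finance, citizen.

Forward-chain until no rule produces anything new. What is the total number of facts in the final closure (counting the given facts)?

Round 1 — (v), derive address_verified.
Round 2 — (iii), derive application_complete.
Round 3 — (iv), derive identity_verified.
Round 4 — (vi), derive household_head.
Closure: {address_verified, age_verified, application_complete, case_approved, citizen, eligible_tier1, has_valid_id, household_head, identity_verified, income_below_cap, notify_finance} — 11 facts.

11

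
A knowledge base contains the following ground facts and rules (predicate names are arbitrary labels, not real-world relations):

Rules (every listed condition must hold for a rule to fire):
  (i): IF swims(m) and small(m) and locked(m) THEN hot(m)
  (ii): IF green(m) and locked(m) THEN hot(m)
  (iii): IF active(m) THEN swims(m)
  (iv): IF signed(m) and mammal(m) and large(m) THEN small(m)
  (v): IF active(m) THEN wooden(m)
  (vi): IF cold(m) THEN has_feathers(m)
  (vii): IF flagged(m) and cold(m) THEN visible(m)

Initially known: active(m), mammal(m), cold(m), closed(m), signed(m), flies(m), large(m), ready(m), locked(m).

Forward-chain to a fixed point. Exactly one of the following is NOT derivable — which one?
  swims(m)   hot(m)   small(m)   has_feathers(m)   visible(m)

visible(m)

[1] (iii) [IF active(m) THEN swims(m)]; (iv) [IF signed(m) and mammal(m) and large(m) THEN small(m)]; (v) [IF active(m) THEN wooden(m)]; (vi) [IF cold(m) THEN has_feathers(m)]. ⇒ new: swims(m), small(m), wooden(m), has_feathers(m).
[2] (i) [IF swims(m) and small(m) and locked(m) THEN hot(m)]. ⇒ new: hot(m).
Derived: has_feathers(m) (round 1), small(m) (round 1), hot(m) (round 2), swims(m) (round 1). visible(m) never appears in any round.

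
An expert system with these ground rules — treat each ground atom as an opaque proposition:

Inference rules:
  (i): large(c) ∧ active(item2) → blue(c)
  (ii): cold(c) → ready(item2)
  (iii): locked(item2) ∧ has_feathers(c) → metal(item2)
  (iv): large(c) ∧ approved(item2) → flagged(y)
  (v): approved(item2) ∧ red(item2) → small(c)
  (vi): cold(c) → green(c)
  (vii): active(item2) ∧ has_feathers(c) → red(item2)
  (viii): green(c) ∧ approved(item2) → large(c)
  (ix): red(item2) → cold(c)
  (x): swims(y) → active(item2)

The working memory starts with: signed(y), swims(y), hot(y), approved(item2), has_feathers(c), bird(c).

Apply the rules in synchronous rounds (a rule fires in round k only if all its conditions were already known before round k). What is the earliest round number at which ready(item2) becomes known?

Round 1: (x) [swims(y) → active(item2)]. New: active(item2).
Round 2: (vii) [active(item2) ∧ has_feathers(c) → red(item2)]. New: red(item2).
Round 3: (v) [approved(item2) ∧ red(item2) → small(c)]; (ix) [red(item2) → cold(c)]. New: small(c), cold(c).
Round 4: (ii) [cold(c) → ready(item2)]; (vi) [cold(c) → green(c)]. New: ready(item2), green(c).
ready(item2) first appears in round 4.

4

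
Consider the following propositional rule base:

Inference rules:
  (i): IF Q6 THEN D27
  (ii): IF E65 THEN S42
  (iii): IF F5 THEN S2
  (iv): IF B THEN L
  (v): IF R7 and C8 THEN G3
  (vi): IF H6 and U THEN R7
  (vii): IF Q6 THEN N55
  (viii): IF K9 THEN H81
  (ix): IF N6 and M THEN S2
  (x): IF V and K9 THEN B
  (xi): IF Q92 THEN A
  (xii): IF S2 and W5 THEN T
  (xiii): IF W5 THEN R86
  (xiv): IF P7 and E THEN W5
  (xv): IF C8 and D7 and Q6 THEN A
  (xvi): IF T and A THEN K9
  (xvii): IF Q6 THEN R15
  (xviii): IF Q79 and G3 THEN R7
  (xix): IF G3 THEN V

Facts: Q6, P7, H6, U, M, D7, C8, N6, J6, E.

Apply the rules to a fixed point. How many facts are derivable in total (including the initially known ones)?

Round 1 — (i), (vi), (vii), (ix), (xiv), (xv), (xvii), derive D27, R7, N55, S2, W5, A, R15.
Round 2 — (v), (xii), (xiii), derive G3, T, R86.
Round 3 — (xvi), (xix), derive K9, V.
Round 4 — (viii), (x), derive H81, B.
Round 5 — (iv), derive L.
Closure: {A, B, C8, D27, D7, E, G3, H6, H81, J6, K9, L, M, N55, N6, P7, Q6, R15, R7, R86, S2, T, U, V, W5} — 25 facts.

25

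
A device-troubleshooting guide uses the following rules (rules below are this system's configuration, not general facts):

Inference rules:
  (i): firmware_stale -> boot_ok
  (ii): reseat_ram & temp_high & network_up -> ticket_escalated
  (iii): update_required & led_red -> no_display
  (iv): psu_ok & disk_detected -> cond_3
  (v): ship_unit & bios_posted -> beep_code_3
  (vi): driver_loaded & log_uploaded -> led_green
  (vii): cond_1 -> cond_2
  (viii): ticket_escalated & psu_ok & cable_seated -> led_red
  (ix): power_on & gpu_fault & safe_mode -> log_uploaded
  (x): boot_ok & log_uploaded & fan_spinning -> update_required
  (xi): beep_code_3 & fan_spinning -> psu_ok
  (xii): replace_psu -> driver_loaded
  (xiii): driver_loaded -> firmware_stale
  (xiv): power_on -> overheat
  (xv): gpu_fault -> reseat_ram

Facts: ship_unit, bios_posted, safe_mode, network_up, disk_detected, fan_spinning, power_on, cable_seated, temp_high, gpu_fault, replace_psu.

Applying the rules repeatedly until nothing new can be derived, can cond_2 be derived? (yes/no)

Round 1 — (v), (ix), (xii), (xiv), (xv), derive beep_code_3, log_uploaded, driver_loaded, overheat, reseat_ram.
Round 2 — (ii), (vi), (xi), (xiii), derive ticket_escalated, led_green, psu_ok, firmware_stale.
Round 3 — (i), (iv), (viii), derive boot_ok, cond_3, led_red.
Round 4 — (x), derive update_required.
Round 5 — (iii), derive no_display.
Fixed point reached. cond_2 is concluded only by (vii); (vii) needs cond_1 (never derived).

no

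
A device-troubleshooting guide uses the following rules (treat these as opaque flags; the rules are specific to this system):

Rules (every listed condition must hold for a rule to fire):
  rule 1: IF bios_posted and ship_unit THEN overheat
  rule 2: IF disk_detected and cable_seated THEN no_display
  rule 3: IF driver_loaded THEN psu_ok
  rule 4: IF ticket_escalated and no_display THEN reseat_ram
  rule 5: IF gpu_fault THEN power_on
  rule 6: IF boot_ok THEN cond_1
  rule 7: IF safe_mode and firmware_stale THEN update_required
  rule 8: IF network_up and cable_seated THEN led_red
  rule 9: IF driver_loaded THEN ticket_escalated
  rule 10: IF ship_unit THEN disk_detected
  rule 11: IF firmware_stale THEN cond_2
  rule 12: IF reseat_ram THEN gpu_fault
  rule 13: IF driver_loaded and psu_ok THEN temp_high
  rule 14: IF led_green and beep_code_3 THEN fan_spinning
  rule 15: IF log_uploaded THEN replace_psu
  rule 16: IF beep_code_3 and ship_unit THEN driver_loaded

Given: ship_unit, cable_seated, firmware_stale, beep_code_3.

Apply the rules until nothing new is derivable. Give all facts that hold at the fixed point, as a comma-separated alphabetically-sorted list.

beep_code_3, cable_seated, cond_2, disk_detected, driver_loaded, firmware_stale, gpu_fault, no_display, power_on, psu_ok, reseat_ram, ship_unit, temp_high, ticket_escalated

Round 1: rule 10 [IF ship_unit THEN disk_detected]; rule 11 [IF firmware_stale THEN cond_2]; rule 16 [IF beep_code_3 and ship_unit THEN driver_loaded]. Adds disk_detected, cond_2, driver_loaded.
Round 2: rule 2 [IF disk_detected and cable_seated THEN no_display]; rule 3 [IF driver_loaded THEN psu_ok]; rule 9 [IF driver_loaded THEN ticket_escalated]. Adds no_display, psu_ok, ticket_escalated.
Round 3: rule 4 [IF ticket_escalated and no_display THEN reseat_ram]; rule 13 [IF driver_loaded and psu_ok THEN temp_high]. Adds reseat_ram, temp_high.
Round 4: rule 12 [IF reseat_ram THEN gpu_fault]. Adds gpu_fault.
Round 5: rule 5 [IF gpu_fault THEN power_on]. Adds power_on.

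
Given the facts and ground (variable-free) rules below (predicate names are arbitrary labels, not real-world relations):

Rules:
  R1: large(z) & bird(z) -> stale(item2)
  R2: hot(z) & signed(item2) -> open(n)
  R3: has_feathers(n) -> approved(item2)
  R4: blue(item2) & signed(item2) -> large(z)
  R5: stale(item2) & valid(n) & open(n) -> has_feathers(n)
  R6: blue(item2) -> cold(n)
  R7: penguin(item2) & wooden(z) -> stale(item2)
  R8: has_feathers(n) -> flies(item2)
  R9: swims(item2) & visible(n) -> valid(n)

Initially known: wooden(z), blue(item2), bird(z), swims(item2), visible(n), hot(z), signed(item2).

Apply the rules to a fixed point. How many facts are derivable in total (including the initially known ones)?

15

[1] R2 [hot(z) & signed(item2) -> open(n)]; R4 [blue(item2) & signed(item2) -> large(z)]; R6 [blue(item2) -> cold(n)]; R9 [swims(item2) & visible(n) -> valid(n)]. ⇒ new: open(n), large(z), cold(n), valid(n).
[2] R1 [large(z) & bird(z) -> stale(item2)]. ⇒ new: stale(item2).
[3] R5 [stale(item2) & valid(n) & open(n) -> has_feathers(n)]. ⇒ new: has_feathers(n).
[4] R3 [has_feathers(n) -> approved(item2)]; R8 [has_feathers(n) -> flies(item2)]. ⇒ new: approved(item2), flies(item2).
Closure: {approved(item2), bird(z), blue(item2), cold(n), flies(item2), has_feathers(n), hot(z), large(z), open(n), signed(item2), stale(item2), swims(item2), valid(n), visible(n), wooden(z)} — 15 facts.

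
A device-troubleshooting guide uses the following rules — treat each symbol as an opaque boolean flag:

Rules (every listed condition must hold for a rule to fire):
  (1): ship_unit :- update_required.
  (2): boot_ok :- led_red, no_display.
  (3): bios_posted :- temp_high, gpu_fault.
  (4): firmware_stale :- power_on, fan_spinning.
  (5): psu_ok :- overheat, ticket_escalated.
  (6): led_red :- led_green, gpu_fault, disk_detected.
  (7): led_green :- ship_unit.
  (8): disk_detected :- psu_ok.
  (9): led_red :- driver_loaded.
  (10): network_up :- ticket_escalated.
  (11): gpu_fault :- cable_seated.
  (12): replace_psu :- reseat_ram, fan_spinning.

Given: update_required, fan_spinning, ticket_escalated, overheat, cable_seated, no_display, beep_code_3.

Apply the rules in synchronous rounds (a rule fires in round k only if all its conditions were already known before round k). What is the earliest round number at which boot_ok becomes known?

4

Round 1 — (1), (5), (10), (11), derive ship_unit, psu_ok, network_up, gpu_fault.
Round 2 — (7), (8), derive led_green, disk_detected.
Round 3 — (6), derive led_red.
Round 4 — (2), derive boot_ok.
boot_ok first appears in round 4.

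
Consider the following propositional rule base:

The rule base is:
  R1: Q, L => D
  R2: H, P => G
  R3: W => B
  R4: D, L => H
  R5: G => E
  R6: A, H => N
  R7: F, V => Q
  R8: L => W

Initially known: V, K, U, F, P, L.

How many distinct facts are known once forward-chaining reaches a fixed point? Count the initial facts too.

13

[1] R7 [F, V => Q]; R8 [L => W]. ⇒ new: Q, W.
[2] R1 [Q, L => D]; R3 [W => B]. ⇒ new: D, B.
[3] R4 [D, L => H]. ⇒ new: H.
[4] R2 [H, P => G]. ⇒ new: G.
[5] R5 [G => E]. ⇒ new: E.
Closure: {B, D, E, F, G, H, K, L, P, Q, U, V, W} — 13 facts.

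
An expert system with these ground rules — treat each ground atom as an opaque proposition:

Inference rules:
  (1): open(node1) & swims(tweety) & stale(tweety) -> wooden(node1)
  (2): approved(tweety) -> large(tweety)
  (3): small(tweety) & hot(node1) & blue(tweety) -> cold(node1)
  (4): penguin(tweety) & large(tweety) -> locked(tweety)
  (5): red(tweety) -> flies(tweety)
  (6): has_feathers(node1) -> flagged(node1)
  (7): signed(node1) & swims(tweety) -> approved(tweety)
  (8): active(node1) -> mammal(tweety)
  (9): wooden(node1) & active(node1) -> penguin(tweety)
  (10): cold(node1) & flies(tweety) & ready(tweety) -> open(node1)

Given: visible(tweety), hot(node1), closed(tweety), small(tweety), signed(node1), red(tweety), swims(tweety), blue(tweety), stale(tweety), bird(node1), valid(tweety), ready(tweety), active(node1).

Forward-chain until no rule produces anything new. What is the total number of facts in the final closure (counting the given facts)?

22

Round 1: (3) [small(tweety) & hot(node1) & blue(tweety) -> cold(node1)]; (5) [red(tweety) -> flies(tweety)]; (7) [signed(node1) & swims(tweety) -> approved(tweety)]; (8) [active(node1) -> mammal(tweety)]. New: cold(node1), flies(tweety), approved(tweety), mammal(tweety).
Round 2: (2) [approved(tweety) -> large(tweety)]; (10) [cold(node1) & flies(tweety) & ready(tweety) -> open(node1)]. New: large(tweety), open(node1).
Round 3: (1) [open(node1) & swims(tweety) & stale(tweety) -> wooden(node1)]. New: wooden(node1).
Round 4: (9) [wooden(node1) & active(node1) -> penguin(tweety)]. New: penguin(tweety).
Round 5: (4) [penguin(tweety) & large(tweety) -> locked(tweety)]. New: locked(tweety).
Closure: {active(node1), approved(tweety), bird(node1), blue(tweety), closed(tweety), cold(node1), flies(tweety), hot(node1), large(tweety), locked(tweety), mammal(tweety), open(node1), penguin(tweety), ready(tweety), red(tweety), signed(node1), small(tweety), stale(tweety), swims(tweety), valid(tweety), visible(tweety), wooden(node1)} — 22 facts.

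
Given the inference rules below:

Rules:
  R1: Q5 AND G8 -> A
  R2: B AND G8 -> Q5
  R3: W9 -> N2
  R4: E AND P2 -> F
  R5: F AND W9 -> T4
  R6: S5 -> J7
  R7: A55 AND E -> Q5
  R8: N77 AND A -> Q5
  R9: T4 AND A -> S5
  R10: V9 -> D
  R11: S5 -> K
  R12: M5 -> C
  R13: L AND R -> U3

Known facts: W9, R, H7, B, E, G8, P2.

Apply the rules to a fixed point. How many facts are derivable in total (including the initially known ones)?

15

Round 1: R2 [B AND G8 -> Q5]; R3 [W9 -> N2]; R4 [E AND P2 -> F]. Adds Q5, N2, F.
Round 2: R1 [Q5 AND G8 -> A]; R5 [F AND W9 -> T4]. Adds A, T4.
Round 3: R9 [T4 AND A -> S5]. Adds S5.
Round 4: R6 [S5 -> J7]; R11 [S5 -> K]. Adds J7, K.
Closure: {A, B, E, F, G8, H7, J7, K, N2, P2, Q5, R, S5, T4, W9} — 15 facts.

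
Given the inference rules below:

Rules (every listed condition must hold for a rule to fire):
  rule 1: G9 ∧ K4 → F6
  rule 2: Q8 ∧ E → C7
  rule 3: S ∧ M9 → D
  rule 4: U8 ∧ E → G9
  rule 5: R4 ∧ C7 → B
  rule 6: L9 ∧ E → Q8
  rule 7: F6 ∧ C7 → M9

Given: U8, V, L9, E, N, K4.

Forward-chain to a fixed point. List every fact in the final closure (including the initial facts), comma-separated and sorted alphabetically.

C7, E, F6, G9, K4, L9, M9, N, Q8, U8, V

Round 1: rule 4 [U8 ∧ E → G9]; rule 6 [L9 ∧ E → Q8]. New: G9, Q8.
Round 2: rule 1 [G9 ∧ K4 → F6]; rule 2 [Q8 ∧ E → C7]. New: F6, C7.
Round 3: rule 7 [F6 ∧ C7 → M9]. New: M9.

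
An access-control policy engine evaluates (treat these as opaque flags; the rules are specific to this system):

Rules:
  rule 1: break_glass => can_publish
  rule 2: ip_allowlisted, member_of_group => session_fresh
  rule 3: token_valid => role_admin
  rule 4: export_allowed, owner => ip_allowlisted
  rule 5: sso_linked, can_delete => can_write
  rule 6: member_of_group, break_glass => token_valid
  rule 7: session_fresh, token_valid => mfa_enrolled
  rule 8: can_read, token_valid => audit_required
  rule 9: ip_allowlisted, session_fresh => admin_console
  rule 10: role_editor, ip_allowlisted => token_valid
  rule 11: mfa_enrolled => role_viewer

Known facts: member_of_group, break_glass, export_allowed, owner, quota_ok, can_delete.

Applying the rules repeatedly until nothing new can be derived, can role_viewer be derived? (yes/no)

yes

Round 1: rule 1 [break_glass => can_publish]; rule 4 [export_allowed, owner => ip_allowlisted]; rule 6 [member_of_group, break_glass => token_valid]. New: can_publish, ip_allowlisted, token_valid.
Round 2: rule 2 [ip_allowlisted, member_of_group => session_fresh]; rule 3 [token_valid => role_admin]. New: session_fresh, role_admin.
Round 3: rule 7 [session_fresh, token_valid => mfa_enrolled]; rule 9 [ip_allowlisted, session_fresh => admin_console]. New: mfa_enrolled, admin_console.
Round 4: rule 11 [mfa_enrolled => role_viewer]. New: role_viewer.
role_viewer appears in round 4, so it is derivable.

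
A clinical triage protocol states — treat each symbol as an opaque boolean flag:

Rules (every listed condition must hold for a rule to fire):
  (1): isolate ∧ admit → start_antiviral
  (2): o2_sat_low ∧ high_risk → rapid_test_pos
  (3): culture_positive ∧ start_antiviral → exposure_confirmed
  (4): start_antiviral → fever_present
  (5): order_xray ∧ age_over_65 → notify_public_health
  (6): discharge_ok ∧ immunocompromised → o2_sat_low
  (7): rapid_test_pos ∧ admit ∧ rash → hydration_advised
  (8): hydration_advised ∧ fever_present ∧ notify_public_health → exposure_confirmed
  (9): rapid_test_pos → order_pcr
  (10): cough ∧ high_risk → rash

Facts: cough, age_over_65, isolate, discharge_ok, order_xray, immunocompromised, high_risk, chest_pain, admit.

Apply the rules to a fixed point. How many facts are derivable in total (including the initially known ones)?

18

Round 1: (1) [isolate ∧ admit → start_antiviral]; (5) [order_xray ∧ age_over_65 → notify_public_health]; (6) [discharge_ok ∧ immunocompromised → o2_sat_low]; (10) [cough ∧ high_risk → rash]. New: start_antiviral, notify_public_health, o2_sat_low, rash.
Round 2: (2) [o2_sat_low ∧ high_risk → rapid_test_pos]; (4) [start_antiviral → fever_present]. New: rapid_test_pos, fever_present.
Round 3: (7) [rapid_test_pos ∧ admit ∧ rash → hydration_advised]; (9) [rapid_test_pos → order_pcr]. New: hydration_advised, order_pcr.
Round 4: (8) [hydration_advised ∧ fever_present ∧ notify_public_health → exposure_confirmed]. New: exposure_confirmed.
Closure: {admit, age_over_65, chest_pain, cough, discharge_ok, exposure_confirmed, fever_present, high_risk, hydration_advised, immunocompromised, isolate, notify_public_health, o2_sat_low, order_pcr, order_xray, rapid_test_pos, rash, start_antiviral} — 18 facts.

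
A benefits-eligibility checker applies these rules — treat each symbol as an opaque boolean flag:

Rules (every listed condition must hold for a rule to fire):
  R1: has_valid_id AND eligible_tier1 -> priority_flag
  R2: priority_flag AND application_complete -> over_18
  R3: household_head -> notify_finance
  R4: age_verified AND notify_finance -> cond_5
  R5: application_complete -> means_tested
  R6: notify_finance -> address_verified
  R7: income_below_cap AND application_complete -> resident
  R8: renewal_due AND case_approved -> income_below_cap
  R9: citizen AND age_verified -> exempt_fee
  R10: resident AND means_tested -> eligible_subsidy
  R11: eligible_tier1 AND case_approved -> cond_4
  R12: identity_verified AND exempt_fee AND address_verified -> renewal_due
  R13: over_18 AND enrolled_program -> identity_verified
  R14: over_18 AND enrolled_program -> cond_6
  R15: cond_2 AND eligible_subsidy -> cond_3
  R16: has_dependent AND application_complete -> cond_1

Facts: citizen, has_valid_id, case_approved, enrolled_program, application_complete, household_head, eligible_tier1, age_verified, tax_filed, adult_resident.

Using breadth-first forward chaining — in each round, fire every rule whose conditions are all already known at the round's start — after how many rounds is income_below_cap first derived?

[1] R1 [has_valid_id AND eligible_tier1 -> priority_flag]; R3 [household_head -> notify_finance]; R5 [application_complete -> means_tested]; R9 [citizen AND age_verified -> exempt_fee]; R11 [eligible_tier1 AND case_approved -> cond_4]. ⇒ new: priority_flag, notify_finance, means_tested, exempt_fee, cond_4.
[2] R2 [priority_flag AND application_complete -> over_18]; R4 [age_verified AND notify_finance -> cond_5]; R6 [notify_finance -> address_verified]. ⇒ new: over_18, cond_5, address_verified.
[3] R13 [over_18 AND enrolled_program -> identity_verified]; R14 [over_18 AND enrolled_program -> cond_6]. ⇒ new: identity_verified, cond_6.
[4] R12 [identity_verified AND exempt_fee AND address_verified -> renewal_due]. ⇒ new: renewal_due.
[5] R8 [renewal_due AND case_approved -> income_below_cap]. ⇒ new: income_below_cap.
income_below_cap first appears in round 5.

5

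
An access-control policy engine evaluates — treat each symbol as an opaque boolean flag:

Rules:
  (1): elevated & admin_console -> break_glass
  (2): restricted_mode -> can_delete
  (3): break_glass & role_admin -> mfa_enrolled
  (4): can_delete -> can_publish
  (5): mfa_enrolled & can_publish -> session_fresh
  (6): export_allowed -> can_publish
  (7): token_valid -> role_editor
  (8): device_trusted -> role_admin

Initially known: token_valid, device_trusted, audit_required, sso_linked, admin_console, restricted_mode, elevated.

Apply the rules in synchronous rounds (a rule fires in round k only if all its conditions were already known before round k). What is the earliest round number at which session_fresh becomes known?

Round 1: (1) [elevated & admin_console -> break_glass]; (2) [restricted_mode -> can_delete]; (7) [token_valid -> role_editor]; (8) [device_trusted -> role_admin]. New: break_glass, can_delete, role_editor, role_admin.
Round 2: (3) [break_glass & role_admin -> mfa_enrolled]; (4) [can_delete -> can_publish]. New: mfa_enrolled, can_publish.
Round 3: (5) [mfa_enrolled & can_publish -> session_fresh]. New: session_fresh.
session_fresh first appears in round 3.

3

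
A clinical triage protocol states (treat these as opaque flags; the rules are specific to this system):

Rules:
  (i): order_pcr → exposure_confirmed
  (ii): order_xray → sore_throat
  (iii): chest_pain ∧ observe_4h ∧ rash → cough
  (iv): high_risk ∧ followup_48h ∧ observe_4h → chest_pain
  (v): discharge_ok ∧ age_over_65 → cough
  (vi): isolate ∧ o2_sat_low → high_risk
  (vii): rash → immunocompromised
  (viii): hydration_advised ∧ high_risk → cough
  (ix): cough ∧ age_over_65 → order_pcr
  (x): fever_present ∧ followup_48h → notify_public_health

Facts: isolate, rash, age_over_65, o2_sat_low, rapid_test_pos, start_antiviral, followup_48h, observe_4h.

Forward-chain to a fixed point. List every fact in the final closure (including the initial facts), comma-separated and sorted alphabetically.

Round 1 — (vi), (vii), derive high_risk, immunocompromised.
Round 2 — (iv), derive chest_pain.
Round 3 — (iii), derive cough.
Round 4 — (ix), derive order_pcr.
Round 5 — (i), derive exposure_confirmed.

age_over_65, chest_pain, cough, exposure_confirmed, followup_48h, high_risk, immunocompromised, isolate, o2_sat_low, observe_4h, order_pcr, rapid_test_pos, rash, start_antiviral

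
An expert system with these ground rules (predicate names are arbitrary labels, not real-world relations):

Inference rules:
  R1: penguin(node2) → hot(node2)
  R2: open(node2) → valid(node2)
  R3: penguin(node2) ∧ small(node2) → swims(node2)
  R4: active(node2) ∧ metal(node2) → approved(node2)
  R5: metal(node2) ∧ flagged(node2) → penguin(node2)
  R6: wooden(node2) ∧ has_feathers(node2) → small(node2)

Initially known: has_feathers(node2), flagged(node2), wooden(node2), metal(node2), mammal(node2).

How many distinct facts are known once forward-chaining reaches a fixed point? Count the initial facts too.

[1] R5 [metal(node2) ∧ flagged(node2) → penguin(node2)]; R6 [wooden(node2) ∧ has_feathers(node2) → small(node2)]. ⇒ new: penguin(node2), small(node2).
[2] R1 [penguin(node2) → hot(node2)]; R3 [penguin(node2) ∧ small(node2) → swims(node2)]. ⇒ new: hot(node2), swims(node2).
Closure: {flagged(node2), has_feathers(node2), hot(node2), mammal(node2), metal(node2), penguin(node2), small(node2), swims(node2), wooden(node2)} — 9 facts.

9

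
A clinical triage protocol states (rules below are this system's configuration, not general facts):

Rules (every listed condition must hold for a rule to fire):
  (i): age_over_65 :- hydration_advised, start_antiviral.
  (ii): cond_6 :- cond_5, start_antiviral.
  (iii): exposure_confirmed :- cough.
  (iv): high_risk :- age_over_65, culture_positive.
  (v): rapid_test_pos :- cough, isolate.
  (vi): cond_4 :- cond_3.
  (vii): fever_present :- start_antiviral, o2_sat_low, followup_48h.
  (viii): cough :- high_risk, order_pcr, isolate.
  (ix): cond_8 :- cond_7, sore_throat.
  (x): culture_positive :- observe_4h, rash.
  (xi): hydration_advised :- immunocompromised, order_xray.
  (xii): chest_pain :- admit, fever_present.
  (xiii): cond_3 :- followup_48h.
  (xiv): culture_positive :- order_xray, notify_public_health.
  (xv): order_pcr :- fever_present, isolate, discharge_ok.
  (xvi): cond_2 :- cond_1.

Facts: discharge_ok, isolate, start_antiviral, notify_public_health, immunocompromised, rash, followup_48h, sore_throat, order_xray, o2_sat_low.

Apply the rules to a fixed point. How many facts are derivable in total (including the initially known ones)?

21

[1] (vii) [fever_present :- start_antiviral, o2_sat_low, followup_48h.]; (xi) [hydration_advised :- immunocompromised, order_xray.]; (xiii) [cond_3 :- followup_48h.]; (xiv) [culture_positive :- order_xray, notify_public_health.]. ⇒ new: fever_present, hydration_advised, cond_3, culture_positive.
[2] (i) [age_over_65 :- hydration_advised, start_antiviral.]; (vi) [cond_4 :- cond_3.]; (xv) [order_pcr :- fever_present, isolate, discharge_ok.]. ⇒ new: age_over_65, cond_4, order_pcr.
[3] (iv) [high_risk :- age_over_65, culture_positive.]. ⇒ new: high_risk.
[4] (viii) [cough :- high_risk, order_pcr, isolate.]. ⇒ new: cough.
[5] (iii) [exposure_confirmed :- cough.]; (v) [rapid_test_pos :- cough, isolate.]. ⇒ new: exposure_confirmed, rapid_test_pos.
Closure: {age_over_65, cond_3, cond_4, cough, culture_positive, discharge_ok, exposure_confirmed, fever_present, followup_48h, high_risk, hydration_advised, immunocompromised, isolate, notify_public_health, o2_sat_low, order_pcr, order_xray, rapid_test_pos, rash, sore_throat, start_antiviral} — 21 facts.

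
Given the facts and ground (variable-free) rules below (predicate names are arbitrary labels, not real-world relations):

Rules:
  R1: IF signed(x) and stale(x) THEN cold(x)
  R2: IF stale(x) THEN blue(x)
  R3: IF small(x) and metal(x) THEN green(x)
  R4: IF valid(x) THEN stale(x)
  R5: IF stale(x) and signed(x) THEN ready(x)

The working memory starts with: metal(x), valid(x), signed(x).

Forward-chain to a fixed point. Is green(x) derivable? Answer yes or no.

Round 1: R4 [IF valid(x) THEN stale(x)]. New: stale(x).
Round 2: R1 [IF signed(x) and stale(x) THEN cold(x)]; R2 [IF stale(x) THEN blue(x)]; R5 [IF stale(x) and signed(x) THEN ready(x)]. New: cold(x), blue(x), ready(x).
Fixed point reached. green(x) is concluded only by R3; R3 needs small(x) (never derived).

no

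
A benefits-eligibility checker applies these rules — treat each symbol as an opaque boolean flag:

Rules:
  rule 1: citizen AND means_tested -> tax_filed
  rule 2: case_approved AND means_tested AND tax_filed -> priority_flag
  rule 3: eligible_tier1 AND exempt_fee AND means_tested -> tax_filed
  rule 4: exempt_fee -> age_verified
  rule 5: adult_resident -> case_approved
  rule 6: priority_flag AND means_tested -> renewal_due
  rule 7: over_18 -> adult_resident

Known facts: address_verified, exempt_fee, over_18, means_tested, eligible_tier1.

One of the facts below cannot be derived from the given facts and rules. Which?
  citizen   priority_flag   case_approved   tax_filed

citizen

[1] rule 3 [eligible_tier1 AND exempt_fee AND means_tested -> tax_filed]; rule 4 [exempt_fee -> age_verified]; rule 7 [over_18 -> adult_resident]. ⇒ new: tax_filed, age_verified, adult_resident.
[2] rule 5 [adult_resident -> case_approved]. ⇒ new: case_approved.
[3] rule 2 [case_approved AND means_tested AND tax_filed -> priority_flag]. ⇒ new: priority_flag.
[4] rule 6 [priority_flag AND means_tested -> renewal_due]. ⇒ new: renewal_due.
Derived: case_approved (round 2), tax_filed (round 1), priority_flag (round 3). citizen never appears in any round.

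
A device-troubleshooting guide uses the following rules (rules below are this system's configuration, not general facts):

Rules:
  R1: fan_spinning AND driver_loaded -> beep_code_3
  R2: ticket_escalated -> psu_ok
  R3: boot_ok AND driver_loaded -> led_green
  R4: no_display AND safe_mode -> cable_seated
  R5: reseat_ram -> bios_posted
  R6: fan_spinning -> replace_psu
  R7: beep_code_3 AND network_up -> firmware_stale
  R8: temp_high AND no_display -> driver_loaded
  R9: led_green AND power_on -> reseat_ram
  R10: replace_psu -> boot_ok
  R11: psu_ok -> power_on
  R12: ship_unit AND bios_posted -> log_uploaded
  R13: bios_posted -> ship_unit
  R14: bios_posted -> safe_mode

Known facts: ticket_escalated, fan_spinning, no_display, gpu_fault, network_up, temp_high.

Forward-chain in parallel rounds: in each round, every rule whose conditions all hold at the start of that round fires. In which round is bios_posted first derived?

5

Round 1: R2 [ticket_escalated -> psu_ok]; R6 [fan_spinning -> replace_psu]; R8 [temp_high AND no_display -> driver_loaded]. New: psu_ok, replace_psu, driver_loaded.
Round 2: R1 [fan_spinning AND driver_loaded -> beep_code_3]; R10 [replace_psu -> boot_ok]; R11 [psu_ok -> power_on]. New: beep_code_3, boot_ok, power_on.
Round 3: R3 [boot_ok AND driver_loaded -> led_green]; R7 [beep_code_3 AND network_up -> firmware_stale]. New: led_green, firmware_stale.
Round 4: R9 [led_green AND power_on -> reseat_ram]. New: reseat_ram.
Round 5: R5 [reseat_ram -> bios_posted]. New: bios_posted.
bios_posted first appears in round 5.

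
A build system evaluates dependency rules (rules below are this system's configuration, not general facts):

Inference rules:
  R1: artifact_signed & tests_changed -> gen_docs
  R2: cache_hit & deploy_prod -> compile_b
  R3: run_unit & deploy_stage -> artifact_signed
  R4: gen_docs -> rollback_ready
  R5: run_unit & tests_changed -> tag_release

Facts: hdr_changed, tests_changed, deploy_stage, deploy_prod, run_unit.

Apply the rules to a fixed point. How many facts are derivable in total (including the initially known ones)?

Round 1: R3 [run_unit & deploy_stage -> artifact_signed]; R5 [run_unit & tests_changed -> tag_release]. New: artifact_signed, tag_release.
Round 2: R1 [artifact_signed & tests_changed -> gen_docs]. New: gen_docs.
Round 3: R4 [gen_docs -> rollback_ready]. New: rollback_ready.
Closure: {artifact_signed, deploy_prod, deploy_stage, gen_docs, hdr_changed, rollback_ready, run_unit, tag_release, tests_changed} — 9 facts.

9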